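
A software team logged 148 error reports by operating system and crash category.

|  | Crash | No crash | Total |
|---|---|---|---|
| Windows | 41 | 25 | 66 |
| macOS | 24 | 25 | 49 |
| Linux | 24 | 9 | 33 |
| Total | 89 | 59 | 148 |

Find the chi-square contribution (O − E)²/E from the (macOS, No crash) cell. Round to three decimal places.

1.530

Row total (macOS) = 49; column total (No crash) = 59; N = 148.
Expected count E = 49 × 59 / 148 = 19.5338.
Contribution = (O − E)²/E = (25 − 19.5338)² / 19.5338 = 1.530.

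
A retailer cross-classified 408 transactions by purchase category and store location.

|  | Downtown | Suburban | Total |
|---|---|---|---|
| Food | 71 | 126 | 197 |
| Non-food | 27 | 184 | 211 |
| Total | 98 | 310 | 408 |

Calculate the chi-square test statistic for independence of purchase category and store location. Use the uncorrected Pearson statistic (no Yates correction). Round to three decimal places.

30.162

Grand total N = 408.
Expected counts (row total × column total / N):
  Food, Downtown: 197×98/408 = 47.3186
  Food, Suburban: 197×310/408 = 149.6814
  Non-food, Downtown: 211×98/408 = 50.6814
  Non-food, Suburban: 211×310/408 = 160.3186
Contributions (O − E)²/E:
  (71 − 47.3186)²/47.3186 = 11.8518
  (126 − 149.6814)²/149.6814 = 3.7467
  (27 − 50.6814)²/50.6814 = 11.0654
  (184 − 160.3186)²/160.3186 = 3.4981
χ² = 11.8518 + 3.7467 + 11.0654 + 3.4981 = 30.162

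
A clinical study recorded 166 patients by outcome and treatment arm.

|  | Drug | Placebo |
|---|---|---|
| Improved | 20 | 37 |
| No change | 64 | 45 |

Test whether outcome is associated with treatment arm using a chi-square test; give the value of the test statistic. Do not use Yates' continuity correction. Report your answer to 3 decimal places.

Row totals: 57, 109. Column totals: 84, 82. Grand total N = 166.
Expected counts (row total × column total / N):
  Improved, Drug: 57×84/166 = 28.8434
  Improved, Placebo: 57×82/166 = 28.1566
  No change, Drug: 109×84/166 = 55.1566
  No change, Placebo: 109×82/166 = 53.8434
Contributions (O − E)²/E:
  (20 − 28.8434)²/28.8434 = 2.7114
  (37 − 28.1566)²/28.1566 = 2.7775
  (64 − 55.1566)²/55.1566 = 1.4179
  (45 − 53.8434)²/53.8434 = 1.4525
χ² = 2.7114 + 2.7775 + 1.4179 + 1.4525 = 8.359

8.359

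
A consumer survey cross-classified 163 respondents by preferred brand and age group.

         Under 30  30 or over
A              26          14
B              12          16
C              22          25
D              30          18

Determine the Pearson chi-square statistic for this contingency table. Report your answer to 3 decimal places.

5.651

Row totals: 40, 28, 47, 48. Column totals: 90, 73. Grand total N = 163.
Expected counts (row total × column total / N):
  A, Under 30: 40×90/163 = 22.0859
  A, 30 or over: 40×73/163 = 17.9141
  B, Under 30: 28×90/163 = 15.4601
  B, 30 or over: 28×73/163 = 12.5399
  C, Under 30: 47×90/163 = 25.9509
  C, 30 or over: 47×73/163 = 21.0491
  D, Under 30: 48×90/163 = 26.5031
  D, 30 or over: 48×73/163 = 21.4969
Contributions (O − E)²/E:
  (26 − 22.0859)²/22.0859 = 0.6937
  (14 − 17.9141)²/17.9141 = 0.8552
  (12 − 15.4601)²/15.4601 = 0.7744
  (16 − 12.5399)²/12.5399 = 0.9547
  (22 − 25.9509)²/25.9509 = 0.6015
  (25 − 21.0491)²/21.0491 = 0.7416
  (30 − 26.5031)²/26.5031 = 0.4614
  (18 − 21.4969)²/21.4969 = 0.5688
χ² = 0.6937 + 0.8552 + 0.7744 + 0.9547 + 0.6015 + 0.7416 + 0.4614 + 0.5688 = 5.651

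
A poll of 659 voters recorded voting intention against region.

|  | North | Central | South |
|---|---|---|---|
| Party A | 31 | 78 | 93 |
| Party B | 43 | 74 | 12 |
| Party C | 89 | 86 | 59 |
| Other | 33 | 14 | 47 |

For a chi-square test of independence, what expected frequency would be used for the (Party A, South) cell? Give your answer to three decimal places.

64.677

Row total (Party A) = 202; column total (South) = 211; grand total N = 659.
Expected count = (row total × column total) / N = 202 × 211 / 659 = 64.677.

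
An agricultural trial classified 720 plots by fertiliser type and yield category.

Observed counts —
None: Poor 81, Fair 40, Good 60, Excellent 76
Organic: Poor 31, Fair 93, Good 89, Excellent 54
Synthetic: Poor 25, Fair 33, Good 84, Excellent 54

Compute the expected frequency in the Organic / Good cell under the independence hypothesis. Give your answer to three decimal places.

86.404

Row total (Organic) = 267; column total (Good) = 233; grand total N = 720.
Expected count = (row total × column total) / N = 267 × 233 / 720 = 86.404.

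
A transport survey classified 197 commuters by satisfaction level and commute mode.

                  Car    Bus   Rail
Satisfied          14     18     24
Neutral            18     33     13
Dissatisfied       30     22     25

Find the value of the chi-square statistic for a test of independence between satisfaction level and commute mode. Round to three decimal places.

12.704

Row totals: 56, 64, 77. Column totals: 62, 73, 62. Grand total N = 197.
Expected counts (row total × column total / N):
  Satisfied, Car: 56×62/197 = 17.62437
  Satisfied, Bus: 56×73/197 = 20.75127
  Satisfied, Rail: 56×62/197 = 17.62437
  Neutral, Car: 64×62/197 = 20.14213
  Neutral, Bus: 64×73/197 = 23.71574
  Neutral, Rail: 64×62/197 = 20.14213
  Dissatisfied, Car: 77×62/197 = 24.23350
  Dissatisfied, Bus: 77×73/197 = 28.53299
  Dissatisfied, Rail: 77×62/197 = 24.23350
Contributions (O − E)²/E:
  (14 − 17.62437)²/17.62437 = 0.7453
  (18 − 20.75127)²/20.75127 = 0.3648
  (24 − 17.62437)²/17.62437 = 2.3064
  (18 − 20.14213)²/20.14213 = 0.2278
  (33 − 23.71574)²/23.71574 = 3.6346
  (13 − 20.14213)²/20.14213 = 2.5325
  (30 − 24.23350)²/24.23350 = 1.3722
  (22 − 28.53299)²/28.53299 = 1.4958
  (25 − 24.23350)²/24.23350 = 0.0242
χ² = 0.7453 + 0.3648 + 2.3064 + 0.2278 + 3.6346 + 2.5325 + 1.3722 + 1.4958 + 0.0242 = 12.704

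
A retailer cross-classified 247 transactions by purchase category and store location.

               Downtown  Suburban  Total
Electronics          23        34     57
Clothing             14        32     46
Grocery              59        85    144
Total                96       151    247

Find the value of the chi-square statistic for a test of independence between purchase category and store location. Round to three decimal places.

Grand total N = 247.
Expected counts (row total × column total / N):
  Electronics, Downtown: 57×96/247 = 22.1538
  Electronics, Suburban: 57×151/247 = 34.8462
  Clothing, Downtown: 46×96/247 = 17.8785
  Clothing, Suburban: 46×151/247 = 28.1215
  Grocery, Downtown: 144×96/247 = 55.9676
  Grocery, Suburban: 144×151/247 = 88.0324
Contributions (O − E)²/E:
  (23 − 22.1538)²/22.1538 = 0.0323
  (34 − 34.8462)²/34.8462 = 0.0205
  (14 − 17.8785)²/17.8785 = 0.8414
  (32 − 28.1215)²/28.1215 = 0.5349
  (59 − 55.9676)²/55.9676 = 0.1643
  (85 − 88.0324)²/88.0324 = 0.1045
χ² = 0.0323 + 0.0205 + 0.8414 + 0.5349 + 0.1643 + 0.1045 = 1.698

1.698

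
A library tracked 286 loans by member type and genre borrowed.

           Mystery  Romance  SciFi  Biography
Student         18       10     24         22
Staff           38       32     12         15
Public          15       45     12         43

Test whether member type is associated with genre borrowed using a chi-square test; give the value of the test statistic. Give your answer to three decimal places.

Row totals: 74, 97, 115. Column totals: 71, 87, 48, 80. Grand total N = 286.
Expected counts (row total × column total / N):
  Student, Mystery: 74×71/286 = 18.3706
  Student, Romance: 74×87/286 = 22.5105
  Student, SciFi: 74×48/286 = 12.4196
  Student, Biography: 74×80/286 = 20.6993
  Staff, Mystery: 97×71/286 = 24.0804
  Staff, Romance: 97×87/286 = 29.5070
  Staff, SciFi: 97×48/286 = 16.2797
  Staff, Biography: 97×80/286 = 27.1329
  Public, Mystery: 115×71/286 = 28.5490
  Public, Romance: 115×87/286 = 34.9825
  Public, SciFi: 115×48/286 = 19.3007
  Public, Biography: 115×80/286 = 32.1678
Contributions (O − E)²/E:
  (18 − 18.3706)²/18.3706 = 0.0075
  (10 − 22.5105)²/22.5105 = 6.9529
  (24 − 12.4196)²/12.4196 = 10.7979
  (22 − 20.6993)²/20.6993 = 0.0817
  (38 − 24.0804)²/24.0804 = 8.0462
  (32 − 29.5070)²/29.5070 = 0.2106
  (12 − 16.2797)²/16.2797 = 1.1251
  (15 − 27.1329)²/27.1329 = 5.4254
  (15 − 28.5490)²/28.5490 = 6.4302
  (45 − 34.9825)²/34.9825 = 2.8686
  (12 − 19.3007)²/19.3007 = 2.7616
  (43 − 32.1678)²/32.1678 = 3.6476
χ² = 0.0075 + 6.9529 + 10.7979 + 0.0817 + 8.0462 + 0.2106 + 1.1251 + 5.4254 + 6.4302 + 2.8686 + 2.7616 + 3.6476 = 48.355

48.355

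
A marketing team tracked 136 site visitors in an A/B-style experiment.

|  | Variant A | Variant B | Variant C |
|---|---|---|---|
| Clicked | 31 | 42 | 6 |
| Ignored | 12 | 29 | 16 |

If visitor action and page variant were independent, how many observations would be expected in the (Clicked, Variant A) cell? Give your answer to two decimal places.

24.98

Row total (Clicked) = 79; column total (Variant A) = 43; grand total N = 136.
Expected count = (row total × column total) / N = 79 × 43 / 136 = 24.98.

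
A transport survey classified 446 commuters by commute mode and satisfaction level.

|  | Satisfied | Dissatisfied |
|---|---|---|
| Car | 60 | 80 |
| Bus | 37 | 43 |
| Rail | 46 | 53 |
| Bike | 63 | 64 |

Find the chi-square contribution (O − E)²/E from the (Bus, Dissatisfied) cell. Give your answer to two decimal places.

0.00

Row total (Bus) = 80; column total (Dissatisfied) = 240; N = 446.
Expected count E = 80 × 240 / 446 = 43.049.
Contribution = (O − E)²/E = (43 − 43.049)² / 43.049 = 0.00.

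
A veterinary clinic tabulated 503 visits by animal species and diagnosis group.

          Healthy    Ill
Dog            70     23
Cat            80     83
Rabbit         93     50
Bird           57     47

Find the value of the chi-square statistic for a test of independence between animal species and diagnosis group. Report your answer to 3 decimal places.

Row totals: 93, 163, 143, 104. Column totals: 300, 203. Grand total N = 503.
Expected counts (row total × column total / N):
  Dog, Healthy: 93×300/503 = 55.4672
  Dog, Ill: 93×203/503 = 37.5328
  Cat, Healthy: 163×300/503 = 97.2167
  Cat, Ill: 163×203/503 = 65.7833
  Rabbit, Healthy: 143×300/503 = 85.2883
  Rabbit, Ill: 143×203/503 = 57.7117
  Bird, Healthy: 104×300/503 = 62.0278
  Bird, Ill: 104×203/503 = 41.9722
Contributions (O − E)²/E:
  (70 − 55.4672)²/55.4672 = 3.8077
  (23 − 37.5328)²/37.5328 = 5.6271
  (80 − 97.2167)²/97.2167 = 3.0490
  (83 − 65.7833)²/65.7833 = 4.5059
  (93 − 85.2883)²/85.2883 = 0.6973
  (50 − 57.7117)²/57.7117 = 1.0305
  (57 − 62.0278)²/62.0278 = 0.4075
  (47 − 41.9722)²/41.9722 = 0.6023
χ² = 3.8077 + 5.6271 + 3.0490 + 4.5059 + 0.6973 + 1.0305 + 0.4075 + 0.6023 = 19.727

19.727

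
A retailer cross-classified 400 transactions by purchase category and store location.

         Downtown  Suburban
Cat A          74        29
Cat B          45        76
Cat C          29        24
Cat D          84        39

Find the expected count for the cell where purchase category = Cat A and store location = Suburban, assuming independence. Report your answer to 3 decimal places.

43.260

Row total (Cat A) = 103; column total (Suburban) = 168; grand total N = 400.
Expected count = (row total × column total) / N = 103 × 168 / 400 = 43.260.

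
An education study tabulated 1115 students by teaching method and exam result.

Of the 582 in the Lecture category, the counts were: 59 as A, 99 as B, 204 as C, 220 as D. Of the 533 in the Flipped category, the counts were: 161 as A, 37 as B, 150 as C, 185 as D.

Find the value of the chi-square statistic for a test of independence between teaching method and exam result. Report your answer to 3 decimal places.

84.828

Row totals: 582, 533. Column totals: 220, 136, 354, 405. Grand total N = 1115.
Expected counts (row total × column total / N):
  Lecture, A: 582×220/1115 = 114.8341
  Lecture, B: 582×136/1115 = 70.9883
  Lecture, C: 582×354/1115 = 184.7785
  Lecture, D: 582×405/1115 = 211.3991
  Flipped, A: 533×220/1115 = 105.1659
  Flipped, B: 533×136/1115 = 65.0117
  Flipped, C: 533×354/1115 = 169.2215
  Flipped, D: 533×405/1115 = 193.6009
Contributions (O − E)²/E:
  (59 − 114.8341)²/114.8341 = 27.1474
  (99 − 70.9883)²/70.9883 = 11.0533
  (204 − 184.7785)²/184.7785 = 1.9995
  (220 − 211.3991)²/211.3991 = 0.3499
  (161 − 105.1659)²/105.1659 = 29.6431
  (37 − 65.0117)²/65.0117 = 12.0694
  (150 − 169.2215)²/169.2215 = 2.1833
  (185 − 193.6009)²/193.6009 = 0.3821
χ² = 27.1474 + 11.0533 + 1.9995 + 0.3499 + 29.6431 + 12.0694 + 2.1833 + 0.3821 = 84.828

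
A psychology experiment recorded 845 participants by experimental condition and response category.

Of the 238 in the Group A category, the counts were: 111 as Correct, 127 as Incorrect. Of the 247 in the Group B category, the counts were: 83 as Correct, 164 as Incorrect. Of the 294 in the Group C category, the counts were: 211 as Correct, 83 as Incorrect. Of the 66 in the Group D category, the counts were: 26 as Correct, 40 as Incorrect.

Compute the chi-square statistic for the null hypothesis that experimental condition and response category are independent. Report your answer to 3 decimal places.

Row totals: 238, 247, 294, 66. Column totals: 431, 414. Grand total N = 845.
Expected counts (row total × column total / N):
  Group A, Correct: 238×431/845 = 121.3941
  Group A, Incorrect: 238×414/845 = 116.6059
  Group B, Correct: 247×431/845 = 125.9846
  Group B, Incorrect: 247×414/845 = 121.0154
  Group C, Correct: 294×431/845 = 149.9574
  Group C, Incorrect: 294×414/845 = 144.0426
  Group D, Correct: 66×431/845 = 33.6639
  Group D, Incorrect: 66×414/845 = 32.3361
Contributions (O − E)²/E:
  (111 − 121.3941)²/121.3941 = 0.8900
  (127 − 116.6059)²/116.6059 = 0.9265
  (83 − 125.9846)²/125.9846 = 14.6659
  (164 − 121.0154)²/121.0154 = 15.2681
  (211 − 149.9574)²/149.9574 = 24.8484
  (83 − 144.0426)²/144.0426 = 25.8687
  (26 − 33.6639)²/33.6639 = 1.7448
  (40 − 32.3361)²/32.3361 = 1.8164
χ² = 0.8900 + 0.9265 + 14.6659 + 15.2681 + 24.8484 + 25.8687 + 1.7448 + 1.8164 = 86.029

86.029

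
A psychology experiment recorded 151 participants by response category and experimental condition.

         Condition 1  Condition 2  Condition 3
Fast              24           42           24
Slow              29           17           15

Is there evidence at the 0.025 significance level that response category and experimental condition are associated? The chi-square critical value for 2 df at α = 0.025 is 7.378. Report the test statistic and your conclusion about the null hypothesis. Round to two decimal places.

Row totals: 90, 61. Column totals: 53, 59, 39. Grand total N = 151.
Expected counts (row total × column total / N):
  Fast, Condition 1: 90×53/151 = 31.589
  Fast, Condition 2: 90×59/151 = 35.166
  Fast, Condition 3: 90×39/151 = 23.245
  Slow, Condition 1: 61×53/151 = 21.411
  Slow, Condition 2: 61×59/151 = 23.834
  Slow, Condition 3: 61×39/151 = 15.755
Contributions (O − E)²/E:
  (24 − 31.589)²/31.589 = 1.8232
  (42 − 35.166)²/35.166 = 1.3281
  (24 − 23.245)²/23.245 = 0.0245
  (29 − 21.411)²/21.411 = 2.6899
  (17 − 23.834)²/23.834 = 1.9595
  (15 − 15.755)²/15.755 = 0.0362
χ² = 1.8232 + 1.3281 + 0.0245 + 2.6899 + 1.9595 + 0.0362 = 7.86
df = (2−1)(3−1) = 2. Since 7.86 > 7.378, reject the null hypothesis of independence at α = 0.025.

7.86; reject H₀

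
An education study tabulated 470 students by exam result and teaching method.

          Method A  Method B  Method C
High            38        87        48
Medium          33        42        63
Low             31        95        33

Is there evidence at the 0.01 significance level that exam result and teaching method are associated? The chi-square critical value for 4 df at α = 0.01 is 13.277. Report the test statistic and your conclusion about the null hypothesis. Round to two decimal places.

30.09; reject H₀

Row totals: 173, 138, 159. Column totals: 102, 224, 144. Grand total N = 470.
Expected counts (row total × column total / N):
  High, Method A: 173×102/470 = 37.5447
  High, Method B: 173×224/470 = 82.4511
  High, Method C: 173×144/470 = 53.0043
  Medium, Method A: 138×102/470 = 29.9489
  Medium, Method B: 138×224/470 = 65.7702
  Medium, Method C: 138×144/470 = 42.2809
  Low, Method A: 159×102/470 = 34.5064
  Low, Method B: 159×224/470 = 75.7787
  Low, Method C: 159×144/470 = 48.7149
Contributions (O − E)²/E:
  (38 − 37.5447)²/37.5447 = 0.0055
  (87 − 82.4511)²/82.4511 = 0.2510
  (48 − 53.0043)²/53.0043 = 0.4725
  (33 − 29.9489)²/29.9489 = 0.3108
  (42 − 65.7702)²/65.7702 = 8.5909
  (63 − 42.2809)²/42.2809 = 10.1531
  (31 − 34.5064)²/34.5064 = 0.3563
  (95 − 75.7787)²/75.7787 = 4.8755
  (33 − 48.7149)²/48.7149 = 5.0695
χ² = 0.0055 + 0.2510 + 0.4725 + 0.3108 + 8.5909 + 10.1531 + 0.3563 + 4.8755 + 5.0695 = 30.09
df = (3−1)(3−1) = 4. Since 30.09 > 13.277, reject the null hypothesis of independence at α = 0.01.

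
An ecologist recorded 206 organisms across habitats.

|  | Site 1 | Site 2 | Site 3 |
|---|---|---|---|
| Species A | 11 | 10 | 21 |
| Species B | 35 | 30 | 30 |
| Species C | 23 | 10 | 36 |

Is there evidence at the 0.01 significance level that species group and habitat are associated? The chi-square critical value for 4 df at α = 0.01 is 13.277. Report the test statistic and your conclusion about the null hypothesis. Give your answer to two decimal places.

Row totals: 42, 95, 69. Column totals: 69, 50, 87. Grand total N = 206.
Expected counts (row total × column total / N):
  Species A, Site 1: 42×69/206 = 14.068
  Species A, Site 2: 42×50/206 = 10.194
  Species A, Site 3: 42×87/206 = 17.738
  Species B, Site 1: 95×69/206 = 31.820
  Species B, Site 2: 95×50/206 = 23.058
  Species B, Site 3: 95×87/206 = 40.121
  Species C, Site 1: 69×69/206 = 23.112
  Species C, Site 2: 69×50/206 = 16.748
  Species C, Site 3: 69×87/206 = 29.141
Contributions (O − E)²/E:
  (11 − 14.068)²/14.068 = 0.6691
  (10 − 10.194)²/10.194 = 0.0037
  (21 − 17.738)²/17.738 = 0.5999
  (35 − 31.820)²/31.820 = 0.3178
  (30 − 23.058)²/23.058 = 2.0900
  (30 − 40.121)²/40.121 = 2.5531
  (23 − 23.112)²/23.112 = 0.0005
  (10 − 16.748)²/16.748 = 2.7189
  (36 − 29.141)²/29.141 = 1.6144
χ² = 0.6691 + 0.0037 + 0.5999 + 0.3178 + 2.0900 + 2.5531 + 0.0005 + 2.7189 + 1.6144 = 10.57
df = (3−1)(3−1) = 4. Since 10.57 < 13.277, fail to reject the null hypothesis of independence at α = 0.01.

10.57; fail to reject H₀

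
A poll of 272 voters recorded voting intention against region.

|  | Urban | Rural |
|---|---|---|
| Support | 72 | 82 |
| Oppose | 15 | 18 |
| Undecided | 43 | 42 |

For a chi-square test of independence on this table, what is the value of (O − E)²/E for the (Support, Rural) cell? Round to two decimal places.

0.03

Row total (Support) = 154; column total (Rural) = 142; N = 272.
Expected count E = 154 × 142 / 272 = 80.397.
Contribution = (O − E)²/E = (82 − 80.397)² / 80.397 = 0.03.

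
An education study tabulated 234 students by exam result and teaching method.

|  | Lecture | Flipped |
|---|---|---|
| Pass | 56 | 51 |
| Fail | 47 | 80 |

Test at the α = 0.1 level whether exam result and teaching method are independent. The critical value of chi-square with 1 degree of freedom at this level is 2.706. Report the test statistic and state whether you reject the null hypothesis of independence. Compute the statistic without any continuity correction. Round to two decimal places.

5.54; reject H₀

Row totals: 107, 127. Column totals: 103, 131. Grand total N = 234.
Expected counts (row total × column total / N):
  Pass, Lecture: 107×103/234 = 47.098
  Pass, Flipped: 107×131/234 = 59.902
  Fail, Lecture: 127×103/234 = 55.902
  Fail, Flipped: 127×131/234 = 71.098
Contributions (O − E)²/E:
  (56 − 47.098)²/47.098 = 1.6826
  (51 − 59.902)²/59.902 = 1.3229
  (47 − 55.902)²/55.902 = 1.4176
  (80 − 71.098)²/71.098 = 1.1146
χ² = 1.6826 + 1.3229 + 1.4176 + 1.1146 = 5.54
df = (2−1)(2−1) = 1. Since 5.54 > 2.706, reject the null hypothesis of independence at α = 0.1.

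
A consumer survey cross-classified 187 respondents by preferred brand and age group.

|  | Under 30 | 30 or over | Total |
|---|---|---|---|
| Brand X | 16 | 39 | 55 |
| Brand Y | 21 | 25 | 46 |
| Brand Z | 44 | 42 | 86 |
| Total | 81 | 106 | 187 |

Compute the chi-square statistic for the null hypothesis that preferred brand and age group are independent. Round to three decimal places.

6.792

Grand total N = 187.
Expected counts (row total × column total / N):
  Brand X, Under 30: 55×81/187 = 23.8235
  Brand X, 30 or over: 55×106/187 = 31.1765
  Brand Y, Under 30: 46×81/187 = 19.9251
  Brand Y, 30 or over: 46×106/187 = 26.0749
  Brand Z, Under 30: 86×81/187 = 37.2513
  Brand Z, 30 or over: 86×106/187 = 48.7487
Contributions (O − E)²/E:
  (16 − 23.8235)²/23.8235 = 2.5692
  (39 − 31.1765)²/31.1765 = 1.9632
  (21 − 19.9251)²/19.9251 = 0.0580
  (25 − 26.0749)²/26.0749 = 0.0443
  (44 − 37.2513)²/37.2513 = 1.2226
  (42 − 48.7487)²/48.7487 = 0.9343
χ² = 2.5692 + 1.9632 + 0.0580 + 0.0443 + 1.2226 + 0.9343 = 6.792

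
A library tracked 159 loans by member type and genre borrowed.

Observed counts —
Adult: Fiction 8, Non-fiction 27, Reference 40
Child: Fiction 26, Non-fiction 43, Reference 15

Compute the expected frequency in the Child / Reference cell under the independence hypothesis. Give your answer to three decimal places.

Row total (Child) = 84; column total (Reference) = 55; grand total N = 159.
Expected count = (row total × column total) / N = 84 × 55 / 159 = 29.057.

29.057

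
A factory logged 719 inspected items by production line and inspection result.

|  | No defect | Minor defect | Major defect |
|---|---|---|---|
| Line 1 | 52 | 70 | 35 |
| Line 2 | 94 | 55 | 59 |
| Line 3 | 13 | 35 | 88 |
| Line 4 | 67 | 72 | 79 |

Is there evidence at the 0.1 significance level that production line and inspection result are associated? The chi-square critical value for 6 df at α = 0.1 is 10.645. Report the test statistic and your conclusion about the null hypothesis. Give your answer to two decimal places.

87.14; reject H₀

Row totals: 157, 208, 136, 218. Column totals: 226, 232, 261. Grand total N = 719.
Expected counts (row total × column total / N):
  Line 1, No defect: 157×226/719 = 49.349
  Line 1, Minor defect: 157×232/719 = 50.659
  Line 1, Major defect: 157×261/719 = 56.992
  Line 2, No defect: 208×226/719 = 65.380
  Line 2, Minor defect: 208×232/719 = 67.115
  Line 2, Major defect: 208×261/719 = 75.505
  Line 3, No defect: 136×226/719 = 42.748
  Line 3, Minor defect: 136×232/719 = 43.883
  Line 3, Major defect: 136×261/719 = 49.369
  Line 4, No defect: 218×226/719 = 68.523
  Line 4, Minor defect: 218×232/719 = 70.342
  Line 4, Major defect: 218×261/719 = 79.135
Contributions (O − E)²/E:
  (52 − 49.349)²/49.349 = 0.1424
  (70 − 50.659)²/50.659 = 7.3842
  (35 − 56.992)²/56.992 = 8.4862
  (94 − 65.380)²/65.380 = 12.5284
  (55 − 67.115)²/67.115 = 2.1869
  (59 − 75.505)²/75.505 = 3.6079
  (13 − 42.748)²/42.748 = 20.7014
  (35 − 43.883)²/43.883 = 1.7981
  (88 − 49.369)²/49.369 = 30.2286
  (67 − 68.523)²/68.523 = 0.0339
  (72 − 70.342)²/70.342 = 0.0391
  (79 − 79.135)²/79.135 = 0.0002
χ² = 0.1424 + 7.3842 + 8.4862 + 12.5284 + 2.1869 + 3.6079 + 20.7014 + 1.7981 + 30.2286 + 0.0339 + 0.0391 + 0.0002 = 87.14
df = (4−1)(3−1) = 6. Since 87.14 > 10.645, reject the null hypothesis of independence at α = 0.1.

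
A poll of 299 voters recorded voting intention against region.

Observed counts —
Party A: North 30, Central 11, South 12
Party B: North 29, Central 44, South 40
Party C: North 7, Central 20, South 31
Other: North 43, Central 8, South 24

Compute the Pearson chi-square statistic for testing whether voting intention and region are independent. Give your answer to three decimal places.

50.723

Row totals: 53, 113, 58, 75. Column totals: 109, 83, 107. Grand total N = 299.
Expected counts (row total × column total / N):
  Party A, North: 53×109/299 = 19.3211
  Party A, Central: 53×83/299 = 14.7124
  Party A, South: 53×107/299 = 18.9666
  Party B, North: 113×109/299 = 41.1940
  Party B, Central: 113×83/299 = 31.3679
  Party B, South: 113×107/299 = 40.4381
  Party C, North: 58×109/299 = 21.1438
  Party C, Central: 58×83/299 = 16.1003
  Party C, South: 58×107/299 = 20.7559
  Other, North: 75×109/299 = 27.3411
  Other, Central: 75×83/299 = 20.8194
  Other, South: 75×107/299 = 26.8395
Contributions (O − E)²/E:
  (30 − 19.3211)²/19.3211 = 5.9023
  (11 − 14.7124)²/14.7124 = 0.9368
  (12 − 18.9666)²/18.9666 = 2.5589
  (29 − 41.1940)²/41.1940 = 3.6096
  (44 − 31.3679)²/31.3679 = 5.0870
  (40 − 40.4381)²/40.4381 = 0.0047
  (7 − 21.1438)²/21.1438 = 9.4613
  (20 − 16.1003)²/16.1003 = 0.9446
  (31 − 20.7559)²/20.7559 = 5.0560
  (43 − 27.3411)²/27.3411 = 8.9682
  (8 − 20.8194)²/20.8194 = 7.8935
  (24 − 26.8395)²/26.8395 = 0.3004
χ² = 5.9023 + 0.9368 + 2.5589 + 3.6096 + 5.0870 + 0.0047 + 9.4613 + 0.9446 + 5.0560 + 8.9682 + 7.8935 + 0.3004 = 50.723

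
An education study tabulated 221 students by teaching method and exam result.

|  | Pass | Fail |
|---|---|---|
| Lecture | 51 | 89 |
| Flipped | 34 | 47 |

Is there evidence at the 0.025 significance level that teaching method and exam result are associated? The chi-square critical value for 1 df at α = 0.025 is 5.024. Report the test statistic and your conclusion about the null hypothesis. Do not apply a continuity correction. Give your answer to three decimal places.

0.667; fail to reject H₀

Row totals: 140, 81. Column totals: 85, 136. Grand total N = 221.
Expected counts (row total × column total / N):
  Lecture, Pass: 140×85/221 = 53.8462
  Lecture, Fail: 140×136/221 = 86.1538
  Flipped, Pass: 81×85/221 = 31.1538
  Flipped, Fail: 81×136/221 = 49.8462
Contributions (O − E)²/E:
  (51 − 53.8462)²/53.8462 = 0.1504
  (89 − 86.1538)²/86.1538 = 0.0940
  (34 − 31.1538)²/31.1538 = 0.2600
  (47 − 49.8462)²/49.8462 = 0.1625
χ² = 0.1504 + 0.0940 + 0.2600 + 0.1625 = 0.667
df = (2−1)(2−1) = 1. Since 0.667 < 5.024, fail to reject the null hypothesis of independence at α = 0.025.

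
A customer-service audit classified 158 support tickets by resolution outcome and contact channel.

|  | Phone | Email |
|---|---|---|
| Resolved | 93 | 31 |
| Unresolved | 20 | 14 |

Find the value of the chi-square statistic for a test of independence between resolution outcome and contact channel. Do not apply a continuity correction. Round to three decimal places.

Row totals: 124, 34. Column totals: 113, 45. Grand total N = 158.
Expected counts (row total × column total / N):
  Resolved, Phone: 124×113/158 = 88.6835
  Resolved, Email: 124×45/158 = 35.3165
  Unresolved, Phone: 34×113/158 = 24.3165
  Unresolved, Email: 34×45/158 = 9.6835
Contributions (O − E)²/E:
  (93 − 88.6835)²/88.6835 = 0.2101
  (31 − 35.3165)²/35.3165 = 0.5276
  (20 − 24.3165)²/24.3165 = 0.7662
  (14 − 9.6835)²/9.6835 = 1.9241
χ² = 0.2101 + 0.5276 + 0.7662 + 1.9241 = 3.428

3.428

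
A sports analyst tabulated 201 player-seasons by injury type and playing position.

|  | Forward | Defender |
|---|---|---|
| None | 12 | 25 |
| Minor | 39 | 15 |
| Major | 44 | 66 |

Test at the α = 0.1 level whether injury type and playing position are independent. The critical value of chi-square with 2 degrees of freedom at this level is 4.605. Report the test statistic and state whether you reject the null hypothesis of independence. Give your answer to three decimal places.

Row totals: 37, 54, 110. Column totals: 95, 106. Grand total N = 201.
Expected counts (row total × column total / N):
  None, Forward: 37×95/201 = 17.4876
  None, Defender: 37×106/201 = 19.5124
  Minor, Forward: 54×95/201 = 25.5224
  Minor, Defender: 54×106/201 = 28.4776
  Major, Forward: 110×95/201 = 51.9900
  Major, Defender: 110×106/201 = 58.0100
Contributions (O − E)²/E:
  (12 − 17.4876)²/17.4876 = 1.7220
  (25 − 19.5124)²/19.5124 = 1.5433
  (39 − 25.5224)²/25.5224 = 7.1171
  (15 − 28.4776)²/28.4776 = 6.3785
  (44 − 51.9900)²/51.9900 = 1.2279
  (66 − 58.0100)²/58.0100 = 1.1005
χ² = 1.7220 + 1.5433 + 7.1171 + 6.3785 + 1.2279 + 1.1005 = 19.089
df = (3−1)(2−1) = 2. Since 19.089 > 4.605, reject the null hypothesis of independence at α = 0.1.

19.089; reject H₀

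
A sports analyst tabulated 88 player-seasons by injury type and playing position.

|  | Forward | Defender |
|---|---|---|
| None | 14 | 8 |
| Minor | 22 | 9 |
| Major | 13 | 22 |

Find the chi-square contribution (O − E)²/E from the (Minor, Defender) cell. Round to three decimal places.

Row total (Minor) = 31; column total (Defender) = 39; N = 88.
Expected count E = 31 × 39 / 88 = 13.7386.
Contribution = (O − E)²/E = (9 − 13.7386)² / 13.7386 = 1.634.

1.634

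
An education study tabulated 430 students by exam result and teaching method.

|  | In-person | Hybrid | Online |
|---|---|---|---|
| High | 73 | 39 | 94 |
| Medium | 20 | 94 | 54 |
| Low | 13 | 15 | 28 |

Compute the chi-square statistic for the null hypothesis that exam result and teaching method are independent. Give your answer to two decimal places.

Row totals: 206, 168, 56. Column totals: 106, 148, 176. Grand total N = 430.
Expected counts (row total × column total / N):
  High, In-person: 206×106/430 = 50.781
  High, Hybrid: 206×148/430 = 70.902
  High, Online: 206×176/430 = 84.316
  Medium, In-person: 168×106/430 = 41.414
  Medium, Hybrid: 168×148/430 = 57.823
  Medium, Online: 168×176/430 = 68.763
  Low, In-person: 56×106/430 = 13.805
  Low, Hybrid: 56×148/430 = 19.274
  Low, Online: 56×176/430 = 22.921
Contributions (O − E)²/E:
  (73 − 50.781)²/50.781 = 9.7218
  (39 − 70.902)²/70.902 = 14.3541
  (94 − 84.316)²/84.316 = 1.1122
  (20 − 41.414)²/41.414 = 11.0726
  (94 − 57.823)²/57.823 = 22.6342
  (54 − 68.763)²/68.763 = 3.1695
  (13 − 13.805)²/13.805 = 0.0469
  (15 − 19.274)²/19.274 = 0.9478
  (28 − 22.921)²/22.921 = 1.1254
χ² = 9.7218 + 14.3541 + 1.1122 + 11.0726 + 22.6342 + 3.1695 + 0.0469 + 0.9478 + 1.1254 = 64.18

64.18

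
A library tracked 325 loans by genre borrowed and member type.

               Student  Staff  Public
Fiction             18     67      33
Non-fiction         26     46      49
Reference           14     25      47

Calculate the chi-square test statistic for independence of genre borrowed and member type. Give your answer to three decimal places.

20.310

Row totals: 118, 121, 86. Column totals: 58, 138, 129. Grand total N = 325.
Expected counts (row total × column total / N):
  Fiction, Student: 118×58/325 = 21.0585
  Fiction, Staff: 118×138/325 = 50.1046
  Fiction, Public: 118×129/325 = 46.8369
  Non-fiction, Student: 121×58/325 = 21.5938
  Non-fiction, Staff: 121×138/325 = 51.3785
  Non-fiction, Public: 121×129/325 = 48.0277
  Reference, Student: 86×58/325 = 15.3477
  Reference, Staff: 86×138/325 = 36.5169
  Reference, Public: 86×129/325 = 34.1354
Contributions (O − E)²/E:
  (18 − 21.0585)²/21.0585 = 0.4442
  (67 − 50.1046)²/50.1046 = 5.6972
  (33 − 46.8369)²/46.8369 = 4.0878
  (26 − 21.5938)²/21.5938 = 0.8991
  (46 − 51.3785)²/51.3785 = 0.5630
  (49 − 48.0277)²/48.0277 = 0.0197
  (14 − 15.3477)²/15.3477 = 0.1183
  (25 − 36.5169)²/36.5169 = 3.6323
  (47 − 34.1354)²/34.1354 = 4.8483
χ² = 0.4442 + 5.6972 + 4.0878 + 0.8991 + 0.5630 + 0.0197 + 0.1183 + 3.6323 + 4.8483 = 20.310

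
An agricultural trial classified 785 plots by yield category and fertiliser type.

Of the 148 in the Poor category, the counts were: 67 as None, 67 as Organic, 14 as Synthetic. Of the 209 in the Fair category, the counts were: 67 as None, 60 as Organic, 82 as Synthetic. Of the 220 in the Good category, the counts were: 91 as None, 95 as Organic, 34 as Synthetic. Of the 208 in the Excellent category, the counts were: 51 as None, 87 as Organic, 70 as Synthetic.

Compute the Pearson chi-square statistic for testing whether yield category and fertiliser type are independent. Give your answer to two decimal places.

Row totals: 148, 209, 220, 208. Column totals: 276, 309, 200. Grand total N = 785.
Expected counts (row total × column total / N):
  Poor, None: 148×276/785 = 52.0357
  Poor, Organic: 148×309/785 = 58.2573
  Poor, Synthetic: 148×200/785 = 37.7070
  Fair, None: 209×276/785 = 73.4828
  Fair, Organic: 209×309/785 = 82.2688
  Fair, Synthetic: 209×200/785 = 53.2484
  Good, None: 220×276/785 = 77.3503
  Good, Organic: 220×309/785 = 86.5987
  Good, Synthetic: 220×200/785 = 56.0510
  Excellent, None: 208×276/785 = 73.1312
  Excellent, Organic: 208×309/785 = 81.8752
  Excellent, Synthetic: 208×200/785 = 52.9936
Contributions (O − E)²/E:
  (67 − 52.0357)²/52.0357 = 4.3034
  (67 − 58.2573)²/58.2573 = 1.3120
  (14 − 37.7070)²/37.7070 = 14.9050
  (67 − 73.4828)²/73.4828 = 0.5719
  (60 − 82.2688)²/82.2688 = 6.0278
  (82 − 53.2484)²/53.2484 = 15.5245
  (91 − 77.3503)²/77.3503 = 2.4087
  (95 − 86.5987)²/86.5987 = 0.8150
  (34 − 56.0510)²/56.0510 = 8.6751
  (51 − 73.1312)²/73.1312 = 6.6974
  (87 − 81.8752)²/81.8752 = 0.3208
  (70 − 52.9936)²/52.9936 = 5.4576
χ² = 4.3034 + 1.3120 + 14.9050 + 0.5719 + 6.0278 + 15.5245 + 2.4087 + 0.8150 + 8.6751 + 6.6974 + 0.3208 + 5.4576 = 67.02

67.02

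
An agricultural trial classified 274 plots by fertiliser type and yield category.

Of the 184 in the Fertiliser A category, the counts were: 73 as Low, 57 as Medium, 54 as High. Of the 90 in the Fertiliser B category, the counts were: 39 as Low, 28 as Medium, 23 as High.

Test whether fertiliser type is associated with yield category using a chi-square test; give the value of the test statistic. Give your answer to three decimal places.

0.508

Row totals: 184, 90. Column totals: 112, 85, 77. Grand total N = 274.
Expected counts (row total × column total / N):
  Fertiliser A, Low: 184×112/274 = 75.2117
  Fertiliser A, Medium: 184×85/274 = 57.0803
  Fertiliser A, High: 184×77/274 = 51.7080
  Fertiliser B, Low: 90×112/274 = 36.7883
  Fertiliser B, Medium: 90×85/274 = 27.9197
  Fertiliser B, High: 90×77/274 = 25.2920
Contributions (O − E)²/E:
  (73 − 75.2117)²/75.2117 = 0.0650
  (57 − 57.0803)²/57.0803 = 0.0001
  (54 − 51.7080)²/51.7080 = 0.1016
  (39 − 36.7883)²/36.7883 = 0.1330
  (28 − 27.9197)²/27.9197 = 0.0002
  (23 − 25.2920)²/25.2920 = 0.2077
χ² = 0.0650 + 0.0001 + 0.1016 + 0.1330 + 0.0002 + 0.2077 = 0.508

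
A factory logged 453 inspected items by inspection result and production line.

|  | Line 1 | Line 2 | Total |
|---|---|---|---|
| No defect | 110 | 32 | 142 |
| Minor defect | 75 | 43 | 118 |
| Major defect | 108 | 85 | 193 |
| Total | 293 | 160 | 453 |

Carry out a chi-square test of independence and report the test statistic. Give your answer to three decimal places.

16.651

Grand total N = 453.
Expected counts (row total × column total / N):
  No defect, Line 1: 142×293/453 = 91.8455
  No defect, Line 2: 142×160/453 = 50.1545
  Minor defect, Line 1: 118×293/453 = 76.3223
  Minor defect, Line 2: 118×160/453 = 41.6777
  Major defect, Line 1: 193×293/453 = 124.8322
  Major defect, Line 2: 193×160/453 = 68.1678
Contributions (O − E)²/E:
  (110 − 91.8455)²/91.8455 = 3.5885
  (32 − 50.1545)²/50.1545 = 6.5714
  (75 − 76.3223)²/76.3223 = 0.0229
  (43 − 41.6777)²/41.6777 = 0.0420
  (108 − 124.8322)²/124.8322 = 2.2696
  (85 − 68.1678)²/68.1678 = 4.1563
χ² = 3.5885 + 6.5714 + 0.0229 + 0.0420 + 2.2696 + 4.1563 = 16.651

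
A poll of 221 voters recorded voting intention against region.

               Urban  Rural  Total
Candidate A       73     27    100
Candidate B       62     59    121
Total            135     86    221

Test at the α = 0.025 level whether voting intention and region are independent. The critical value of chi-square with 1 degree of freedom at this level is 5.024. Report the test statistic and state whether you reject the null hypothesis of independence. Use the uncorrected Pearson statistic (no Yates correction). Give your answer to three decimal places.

Grand total N = 221.
Expected counts (row total × column total / N):
  Candidate A, Urban: 100×135/221 = 61.0860
  Candidate A, Rural: 100×86/221 = 38.9140
  Candidate B, Urban: 121×135/221 = 73.9140
  Candidate B, Rural: 121×86/221 = 47.0860
Contributions (O − E)²/E:
  (73 − 61.0860)²/61.0860 = 2.3237
  (27 − 38.9140)²/38.9140 = 3.6476
  (62 − 73.9140)²/73.9140 = 1.9204
  (59 − 47.0860)²/47.0860 = 3.0146
χ² = 2.3237 + 3.6476 + 1.9204 + 3.0146 = 10.906
df = (2−1)(2−1) = 1. Since 10.906 > 5.024, reject the null hypothesis of independence at α = 0.025.

10.906; reject H₀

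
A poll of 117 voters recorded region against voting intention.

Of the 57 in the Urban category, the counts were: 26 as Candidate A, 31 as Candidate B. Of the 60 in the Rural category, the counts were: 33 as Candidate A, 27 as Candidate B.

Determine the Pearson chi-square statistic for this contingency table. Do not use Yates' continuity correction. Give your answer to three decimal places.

Row totals: 57, 60. Column totals: 59, 58. Grand total N = 117.
Expected counts (row total × column total / N):
  Urban, Candidate A: 57×59/117 = 28.7436
  Urban, Candidate B: 57×58/117 = 28.2564
  Rural, Candidate A: 60×59/117 = 30.2564
  Rural, Candidate B: 60×58/117 = 29.7436
Contributions (O − E)²/E:
  (26 − 28.7436)²/28.7436 = 0.2619
  (31 − 28.2564)²/28.2564 = 0.2664
  (33 − 30.2564)²/30.2564 = 0.2488
  (27 − 29.7436)²/29.7436 = 0.2531
χ² = 0.2619 + 0.2664 + 0.2488 + 0.2531 = 1.030

1.030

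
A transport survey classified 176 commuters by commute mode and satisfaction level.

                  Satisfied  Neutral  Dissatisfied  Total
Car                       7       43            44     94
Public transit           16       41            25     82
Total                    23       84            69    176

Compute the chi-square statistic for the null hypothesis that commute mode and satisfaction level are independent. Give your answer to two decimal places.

Grand total N = 176.
Expected counts (row total × column total / N):
  Car, Satisfied: 94×23/176 = 12.284
  Car, Neutral: 94×84/176 = 44.864
  Car, Dissatisfied: 94×69/176 = 36.852
  Public transit, Satisfied: 82×23/176 = 10.716
  Public transit, Neutral: 82×84/176 = 39.136
  Public transit, Dissatisfied: 82×69/176 = 32.148
Contributions (O − E)²/E:
  (7 − 12.284)²/12.284 = 2.2729
  (43 − 44.864)²/44.864 = 0.0774
  (44 − 36.852)²/36.852 = 1.3865
  (16 − 10.716)²/10.716 = 2.6055
  (41 − 39.136)²/39.136 = 0.0888
  (25 − 32.148)²/32.148 = 1.5893
χ² = 2.2729 + 0.0774 + 1.3865 + 2.6055 + 0.0888 + 1.5893 = 8.02

8.02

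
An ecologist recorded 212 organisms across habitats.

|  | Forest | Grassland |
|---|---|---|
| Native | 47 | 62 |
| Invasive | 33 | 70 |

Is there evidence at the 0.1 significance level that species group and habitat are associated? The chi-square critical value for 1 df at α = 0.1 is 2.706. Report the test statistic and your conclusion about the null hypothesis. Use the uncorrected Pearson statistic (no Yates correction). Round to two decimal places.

2.77; reject H₀

Row totals: 109, 103. Column totals: 80, 132. Grand total N = 212.
Expected counts (row total × column total / N):
  Native, Forest: 109×80/212 = 41.132
  Native, Grassland: 109×132/212 = 67.868
  Invasive, Forest: 103×80/212 = 38.868
  Invasive, Grassland: 103×132/212 = 64.132
Contributions (O − E)²/E:
  (47 − 41.132)²/41.132 = 0.8371
  (62 − 67.868)²/67.868 = 0.5074
  (33 − 38.868)²/38.868 = 0.8859
  (70 − 64.132)²/64.132 = 0.5369
χ² = 0.8371 + 0.5074 + 0.8859 + 0.5369 = 2.77
df = (2−1)(2−1) = 1. Since 2.77 > 2.706, reject the null hypothesis of independence at α = 0.1.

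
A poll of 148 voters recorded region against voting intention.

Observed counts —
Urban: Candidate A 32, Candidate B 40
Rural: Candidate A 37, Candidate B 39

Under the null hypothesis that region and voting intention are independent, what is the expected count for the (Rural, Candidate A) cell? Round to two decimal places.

35.43

Row total (Rural) = 76; column total (Candidate A) = 69; grand total N = 148.
Expected count = (row total × column total) / N = 76 × 69 / 148 = 35.43.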